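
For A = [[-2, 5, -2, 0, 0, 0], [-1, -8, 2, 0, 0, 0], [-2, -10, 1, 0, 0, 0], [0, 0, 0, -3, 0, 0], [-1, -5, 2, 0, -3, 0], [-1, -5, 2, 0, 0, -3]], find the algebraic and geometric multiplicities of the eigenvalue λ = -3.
The characteristic polynomial is (x + 3)^6, so the factor x + 3 appears with exponent 6: the algebraic multiplicity is 6.

rank(A + 3I) = 1, so the eigenspace has dimension 6 - 1 = 5: the geometric multiplicity is 5.

Since 5 < 6, A is not diagonalizable.

algebraic multiplicity 6, geometric multiplicity 5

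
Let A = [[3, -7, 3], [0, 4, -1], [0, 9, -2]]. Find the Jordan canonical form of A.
J = [[1, 1, 0], [0, 1, 0], [0, 0, 3]]

The characteristic polynomial is det(xI - A) = (x - 3)(x - 1)^2, so the eigenvalues are 1 (algebraic multiplicity 2), 3 (algebraic multiplicity 1).

For λ = 1: rank(A - I) = 2, rank((A - I)^2) = 1. The eigenspace has dimension 3 - 2 = 1, so there is 1 Jordan block; the rank sequence gives block sizes [2].

For λ = 3: algebraic multiplicity 1 gives one 1×1 block.

Assembling the blocks gives the Jordan form J above.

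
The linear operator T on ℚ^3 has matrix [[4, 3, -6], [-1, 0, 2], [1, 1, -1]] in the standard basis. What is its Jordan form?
J = [[1, 1, 0], [0, 1, 0], [0, 0, 1]]

The characteristic polynomial is det(xI - A) = (x - 1)^3, so the eigenvalues are 1 (algebraic multiplicity 3).

For λ = 1: rank(A - I) = 1, rank((A - I)^2) = 0. The eigenspace has dimension 3 - 1 = 2, so there are 2 Jordan blocks; the rank sequence gives block sizes [2, 1].

Assembling the blocks gives the Jordan form J above.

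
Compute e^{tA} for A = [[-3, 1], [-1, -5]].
e^{tA} = [[(t + 1)*e^{-4*t}, t*e^{-4*t}], [-t*e^{-4*t}, (1 - t)*e^{-4*t}]]

A has Jordan form J = [[-4, 1], [0, -4]] with A = PJP^{-1}, so e^{tA} = P e^{tJ} P^{-1}.

For a Jordan block J_k(λ), e^{tJ_k(λ)} = e^{λt} · (I + tN + t^2 N^2/2! + ... + t^{k-1} N^{k-1}/(k-1)!) where N is the nilpotent superdiagonal part.

Assembling the blocks and conjugating back gives the entries of e^{tA} as shown above.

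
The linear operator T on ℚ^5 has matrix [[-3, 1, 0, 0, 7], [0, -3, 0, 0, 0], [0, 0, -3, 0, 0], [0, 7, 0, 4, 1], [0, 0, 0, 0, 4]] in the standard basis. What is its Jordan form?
The characteristic polynomial is det(xI - A) = (x - 4)^2(x + 3)^3, so the eigenvalues are -3 (algebraic multiplicity 3), 4 (algebraic multiplicity 2).

For λ = -3: rank(A + 3I) = 3, rank((A + 3I)^2) = 2. The eigenspace has dimension 5 - 3 = 2, so there are 2 Jordan blocks; the rank sequence gives block sizes [2, 1].

For λ = 4: rank(A - 4I) = 4, rank((A - 4I)^2) = 3. The eigenspace has dimension 5 - 4 = 1, so there is 1 Jordan block; the rank sequence gives block sizes [2].

Assembling the blocks gives the Jordan form J above.

J = [[-3, 1, 0, 0, 0], [0, -3, 0, 0, 0], [0, 0, -3, 0, 0], [0, 0, 0, 4, 1], [0, 0, 0, 0, 4]]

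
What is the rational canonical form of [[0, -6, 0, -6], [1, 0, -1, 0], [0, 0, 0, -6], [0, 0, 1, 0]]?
R = [[0, -6, 0, 0], [1, 0, 0, 0], [0, 0, 0, -6], [0, 0, 1, 0]]

The invariant factors of A (the non-unit diagonal entries of the Smith normal form of xI - A over ℚ[x]) are x^2 + 6, x^2 + 6, each dividing the next. The characteristic polynomial is their product, (x^2 + 6)^2.

The rational canonical form is the block-diagonal matrix of companion matrices C(f_i):
R = [[0, -6, 0, 0], [1, 0, 0, 0], [0, 0, 0, -6], [0, 0, 1, 0]].

Note the characteristic polynomial does not split into linear factors over ℚ, so A has no Jordan form over ℚ; the rational canonical form exists over any field.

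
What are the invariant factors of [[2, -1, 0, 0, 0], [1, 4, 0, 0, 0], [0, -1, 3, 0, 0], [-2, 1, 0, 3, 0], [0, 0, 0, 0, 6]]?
The Jordan structure of A has elementary divisors (x - 3)^3, (x - 3), (x - 6). Arranging the block sizes at each eigenvalue in decreasing order and taking row products gives the invariant factors.

Invariant factors (smallest first, each dividing the next): x - 3, (x - 6)(x - 3)^3.

Check: the last factor (x - 6)(x - 3)^3 is the minimal polynomial, and the product (x - 6)(x - 3)^4 is the characteristic polynomial.

x - 3, (x - 6)(x - 3)^3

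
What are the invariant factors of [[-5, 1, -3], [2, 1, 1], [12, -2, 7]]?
(x - 1)^3

The Jordan structure of A has elementary divisors (x - 1)^3. Arranging the block sizes at each eigenvalue in decreasing order and taking row products gives the invariant factors.

Invariant factors (smallest first, each dividing the next): (x - 1)^3.

Check: the last factor (x - 1)^3 is the minimal polynomial, and the product (x - 1)^3 is the characteristic polynomial.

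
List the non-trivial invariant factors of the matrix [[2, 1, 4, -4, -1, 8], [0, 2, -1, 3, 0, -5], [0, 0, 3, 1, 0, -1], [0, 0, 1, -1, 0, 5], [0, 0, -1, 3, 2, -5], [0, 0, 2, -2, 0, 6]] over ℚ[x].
The Jordan structure of A has elementary divisors (x - 2)^2, (x - 2)^2, (x - 2), (x - 4). Arranging the block sizes at each eigenvalue in decreasing order and taking row products gives the invariant factors.

Invariant factors (smallest first, each dividing the next): x - 2, (x - 2)^2, (x - 4)(x - 2)^2.

Check: the last factor (x - 4)(x - 2)^2 is the minimal polynomial, and the product (x - 4)(x - 2)^5 is the characteristic polynomial.

x - 2, (x - 2)^2, (x - 4)(x - 2)^2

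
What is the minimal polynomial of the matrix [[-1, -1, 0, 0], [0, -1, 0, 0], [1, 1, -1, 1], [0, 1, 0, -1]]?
The characteristic polynomial factors as (x + 1)^4. The minimal polynomial is ∏(x - λ)^{k_λ} where k_λ is the size of the largest Jordan block at λ.

For λ = -1: rank(A + I) = 2, and the largest Jordan block has size 2 (the smallest k with rank((A + I)^k) = rank((A + I)^(k+1))).

So m_A(x) = (x + 1)^2.

m_A(x) = (x + 1)^2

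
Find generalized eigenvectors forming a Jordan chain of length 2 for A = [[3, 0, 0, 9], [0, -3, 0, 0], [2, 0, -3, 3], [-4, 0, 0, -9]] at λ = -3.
We seek v_1 ∈ ker((A + 3I)^2) \ ker(A + 3I), then set v_{i+1} = (A + 3I) v_i.

One such chain is v_1 = [[2, 0, 1, -1]]^T, v_2 = [[3, 0, 1, -2]]^T. Check: (A + 3I) v_2 = [[0, 0, 0, 0]]^T = 0.

v_1 = [[2, 0, 1, -1]]^T, v_2 = [[3, 0, 1, -2]]^T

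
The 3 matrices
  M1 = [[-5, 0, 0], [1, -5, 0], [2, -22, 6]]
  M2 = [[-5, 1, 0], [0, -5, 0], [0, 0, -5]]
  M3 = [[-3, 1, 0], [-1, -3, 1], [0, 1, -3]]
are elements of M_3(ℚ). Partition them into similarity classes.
Characteristic polynomials: χ_{M1} = (x - 6)(x + 5)^2, χ_{M2} = (x + 5)^3, χ_{M3} = (x + 3)^3.

{M1}: invariant factors (x - 6)(x + 5)^2.

{M2}: invariant factors x + 5, (x + 5)^2.

{M3}: invariant factors (x + 3)^3.

Matrices are similar if and only if their invariant-factor lists agree; the partition into similarity classes is {M1}, {M2}, {M3}.

3 classes: {M1}, {M2}, {M3}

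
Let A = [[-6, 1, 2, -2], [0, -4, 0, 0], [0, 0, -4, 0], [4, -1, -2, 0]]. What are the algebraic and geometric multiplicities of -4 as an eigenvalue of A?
The characteristic polynomial is (x + 2)(x + 4)^3, so the factor x + 4 appears with exponent 3: the algebraic multiplicity is 3.

rank(A + 4I) = 2, so the eigenspace has dimension 4 - 2 = 2: the geometric multiplicity is 2.

Since 2 < 3, A is not diagonalizable.

algebraic multiplicity 3, geometric multiplicity 2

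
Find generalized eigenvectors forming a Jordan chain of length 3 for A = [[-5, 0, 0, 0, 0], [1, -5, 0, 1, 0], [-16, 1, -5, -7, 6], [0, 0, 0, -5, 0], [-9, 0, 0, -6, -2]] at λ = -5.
v_1 = [[1, 0, 1, 0, 3]]^T, v_2 = [[0, 1, 2, 0, 0]]^T, v_3 = [[0, 0, 1, 0, 0]]^T

We seek v_1 ∈ ker((A + 5I)^3) \ ker((A + 5I)^2), then set v_{i+1} = (A + 5I) v_i.

One such chain is v_1 = [[1, 0, 1, 0, 3]]^T, v_2 = [[0, 1, 2, 0, 0]]^T, v_3 = [[0, 0, 1, 0, 0]]^T. Check: (A + 5I) v_3 = [[0, 0, 0, 0, 0]]^T = 0.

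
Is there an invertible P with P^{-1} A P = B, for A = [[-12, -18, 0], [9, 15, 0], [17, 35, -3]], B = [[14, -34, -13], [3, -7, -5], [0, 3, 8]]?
trace(A) = 0 but trace(B) = 15. The trace is a similarity invariant, so A and B are not similar.

No.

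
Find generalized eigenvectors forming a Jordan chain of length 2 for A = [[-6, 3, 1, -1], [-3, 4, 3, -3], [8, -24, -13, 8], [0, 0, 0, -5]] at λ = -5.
v_1 = [[0, 1, -2, 0]]^T, v_2 = [[1, 3, -8, 0]]^T

We seek v_1 ∈ ker((A + 5I)^2) \ ker(A + 5I), then set v_{i+1} = (A + 5I) v_i.

One such chain is v_1 = [[0, 1, -2, 0]]^T, v_2 = [[1, 3, -8, 0]]^T. Check: (A + 5I) v_2 = [[0, 0, 0, 0]]^T = 0.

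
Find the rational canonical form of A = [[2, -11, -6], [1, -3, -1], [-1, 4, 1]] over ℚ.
The invariant factors of A (the non-unit diagonal entries of the Smith normal form of xI - A over ℚ[x]) are x^3 + 2x + 4, each dividing the next. The characteristic polynomial is their product, x^3 + 2x + 4.

The rational canonical form is the block-diagonal matrix of companion matrices C(f_i):
R = [[0, 0, -4], [1, 0, -2], [0, 1, 0]].

Note the characteristic polynomial does not split into linear factors over ℚ, so A has no Jordan form over ℚ; the rational canonical form exists over any field.

R = [[0, 0, -4], [1, 0, -2], [0, 1, 0]]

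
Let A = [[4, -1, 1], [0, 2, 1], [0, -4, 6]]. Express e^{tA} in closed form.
A has Jordan form J = [[4, 1, 0], [0, 4, 1], [0, 0, 4]] with A = PJP^{-1}, so e^{tA} = P e^{tJ} P^{-1}.

For a Jordan block J_k(λ), e^{tJ_k(λ)} = e^{λt} · (I + tN + t^2 N^2/2! + ... + t^{k-1} N^{k-1}/(k-1)!) where N is the nilpotent superdiagonal part.

Assembling the blocks and conjugating back gives the entries of e^{tA} as shown above.

e^{tA} = [[e^{4*t}, t*(-t - 1)*e^{4*t}, t*(t + 2)*e^{4*t}/2], [0, (1 - 2*t)*e^{4*t}, t*e^{4*t}], [0, -4*t*e^{4*t}, (2*t + 1)*e^{4*t}]]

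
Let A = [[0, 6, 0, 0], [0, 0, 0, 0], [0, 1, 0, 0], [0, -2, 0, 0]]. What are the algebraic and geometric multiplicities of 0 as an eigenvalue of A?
The characteristic polynomial is x^4, so the factor x appears with exponent 4: the algebraic multiplicity is 4.

rank(A) = 1, so the eigenspace has dimension 4 - 1 = 3: the geometric multiplicity is 3.

Since 3 < 4, A is not diagonalizable.

algebraic multiplicity 4, geometric multiplicity 3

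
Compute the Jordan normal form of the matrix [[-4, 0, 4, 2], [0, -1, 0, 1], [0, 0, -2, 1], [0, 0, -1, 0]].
J = [[-4, 0, 0, 0], [0, -1, 1, 0], [0, 0, -1, 1], [0, 0, 0, -1]]

The characteristic polynomial is det(xI - A) = (x + 1)^3(x + 4), so the eigenvalues are -4 (algebraic multiplicity 1), -1 (algebraic multiplicity 3).

For λ = -4: algebraic multiplicity 1 gives one 1×1 block.

For λ = -1: rank(A + I) = 3, rank((A + I)^2) = 2, rank((A + I)^3) = 1. The eigenspace has dimension 4 - 3 = 1, so there is 1 Jordan block; the rank sequence gives block sizes [3].

Assembling the blocks gives the Jordan form J above.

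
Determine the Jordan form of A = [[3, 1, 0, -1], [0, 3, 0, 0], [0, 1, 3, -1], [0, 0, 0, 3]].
J = [[3, 1, 0, 0], [0, 3, 0, 0], [0, 0, 3, 0], [0, 0, 0, 3]]

The characteristic polynomial is det(xI - A) = (x - 3)^4, so the eigenvalues are 3 (algebraic multiplicity 4).

For λ = 3: rank(A - 3I) = 1, rank((A - 3I)^2) = 0. The eigenspace has dimension 4 - 1 = 3, so there are 3 Jordan blocks; the rank sequence gives block sizes [2, 1, 1].

Assembling the blocks gives the Jordan form J above.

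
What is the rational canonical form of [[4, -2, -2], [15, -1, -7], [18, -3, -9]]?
The invariant factors of A (the non-unit diagonal entries of the Smith normal form of xI - A over ℚ[x]) are (x + 2)(x^2 + 4x + 6), each dividing the next. The characteristic polynomial is their product, (x + 2)(x^2 + 4x + 6).

The rational canonical form is the block-diagonal matrix of companion matrices C(f_i):
R = [[0, 0, -12], [1, 0, -14], [0, 1, -6]].

Note the characteristic polynomial does not split into linear factors over ℚ, so A has no Jordan form over ℚ; the rational canonical form exists over any field.

R = [[0, 0, -12], [1, 0, -14], [0, 1, -6]]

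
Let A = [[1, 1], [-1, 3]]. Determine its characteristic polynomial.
χ_A(x) = (x - 2)^2

xI - A = [[x - 1, -1], [1, x - 3]].

Expanding det(xI - A) along the first row:
det(xI - A) = + (x - 1)·det([[x - 3]]) - (-1)·det([[1]]).

Evaluating gives χ_A(x) = x^2 - 4x + 4 = (x - 2)^2.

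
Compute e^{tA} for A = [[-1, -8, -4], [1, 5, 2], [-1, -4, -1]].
e^{tA} = [[(1 - 2*t)*e^{t}, -8*t*e^{t}, -4*t*e^{t}], [t*e^{t}, (4*t + 1)*e^{t}, 2*t*e^{t}], [-t*e^{t}, -4*t*e^{t}, (1 - 2*t)*e^{t}]]

A has Jordan form J = [[1, 1, 0], [0, 1, 0], [0, 0, 1]] with A = PJP^{-1}, so e^{tA} = P e^{tJ} P^{-1}.

For a Jordan block J_k(λ), e^{tJ_k(λ)} = e^{λt} · (I + tN + t^2 N^2/2! + ... + t^{k-1} N^{k-1}/(k-1)!) where N is the nilpotent superdiagonal part.

Assembling the blocks and conjugating back gives the entries of e^{tA} as shown above.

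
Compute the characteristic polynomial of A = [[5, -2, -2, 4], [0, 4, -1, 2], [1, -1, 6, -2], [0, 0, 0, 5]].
xI - A = [[x - 5, 2, 2, -4], [0, x - 4, 1, -2], [-1, 1, x - 6, 2], [0, 0, 0, x - 5]].

Expanding det(xI - A) along the first row:
det(xI - A) = + (x - 5)·det([[x - 4, 1, -2], [1, x - 6, 2], [0, 0, x - 5]]) - (2)·det([[0, 1, -2], [-1, x - 6, 2], [0, 0, x - 5]]) + (2)·det([[0, x - 4, -2], [-1, 1, 2], [0, 0, x - 5]]) - (-4)·det([[0, x - 4, 1], [-1, 1, x - 6], [0, 0, 0]]).

Evaluating gives χ_A(x) = x^4 - 20x^3 + 150x^2 - 500x + 625 = (x - 5)^4.

χ_A(x) = (x - 5)^4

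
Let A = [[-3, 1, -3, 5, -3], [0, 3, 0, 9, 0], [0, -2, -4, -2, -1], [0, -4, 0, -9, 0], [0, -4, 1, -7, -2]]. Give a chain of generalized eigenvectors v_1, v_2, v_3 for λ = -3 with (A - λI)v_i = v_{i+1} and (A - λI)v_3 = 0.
v_1 = [[1, -2, 1, 1, 1]]^T, v_2 = [[-3, -3, 0, 2, 3]]^T, v_3 = [[-2, 0, -1, 0, 1]]^T

We seek v_1 ∈ ker((A + 3I)^3) \ ker((A + 3I)^2), then set v_{i+1} = (A + 3I) v_i.

One such chain is v_1 = [[1, -2, 1, 1, 1]]^T, v_2 = [[-3, -3, 0, 2, 3]]^T, v_3 = [[-2, 0, -1, 0, 1]]^T. Check: (A + 3I) v_3 = [[0, 0, 0, 0, 0]]^T = 0.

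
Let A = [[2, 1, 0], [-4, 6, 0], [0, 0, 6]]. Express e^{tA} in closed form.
e^{tA} = [[(1 - 2*t)*e^{4*t}, t*e^{4*t}, 0], [-4*t*e^{4*t}, (2*t + 1)*e^{4*t}, 0], [0, 0, e^{6*t}]]

A has Jordan form J = [[4, 1, 0], [0, 4, 0], [0, 0, 6]] with A = PJP^{-1}, so e^{tA} = P e^{tJ} P^{-1}.

For a Jordan block J_k(λ), e^{tJ_k(λ)} = e^{λt} · (I + tN + t^2 N^2/2! + ... + t^{k-1} N^{k-1}/(k-1)!) where N is the nilpotent superdiagonal part.

Assembling the blocks and conjugating back gives the entries of e^{tA} as shown above.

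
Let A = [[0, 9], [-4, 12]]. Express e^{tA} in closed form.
A has Jordan form J = [[6, 1], [0, 6]] with A = PJP^{-1}, so e^{tA} = P e^{tJ} P^{-1}.

For a Jordan block J_k(λ), e^{tJ_k(λ)} = e^{λt} · (I + tN + t^2 N^2/2! + ... + t^{k-1} N^{k-1}/(k-1)!) where N is the nilpotent superdiagonal part.

Assembling the blocks and conjugating back gives the entries of e^{tA} as shown above.

e^{tA} = [[(1 - 6*t)*e^{6*t}, 9*t*e^{6*t}], [-4*t*e^{6*t}, (6*t + 1)*e^{6*t}]]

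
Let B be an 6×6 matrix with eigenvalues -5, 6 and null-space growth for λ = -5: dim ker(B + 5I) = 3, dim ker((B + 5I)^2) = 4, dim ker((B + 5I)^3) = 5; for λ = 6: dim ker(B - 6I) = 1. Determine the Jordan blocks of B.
Jordan blocks: (-5, 3), (-5, 1), (-5, 1), (6, 1)

λ = -5: successive nullity increments [3, 1, 1] count blocks of size ≥ k; block sizes are [3, 1, 1].
λ = 6: successive nullity increments [1] count blocks of size ≥ k; block sizes are [1].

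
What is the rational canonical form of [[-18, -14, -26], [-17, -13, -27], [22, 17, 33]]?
The invariant factors of A (the non-unit diagonal entries of the Smith normal form of xI - A over ℚ[x]) are x(x^2 - 2x + 4), each dividing the next. The characteristic polynomial is their product, x(x^2 - 2x + 4).

The rational canonical form is the block-diagonal matrix of companion matrices C(f_i):
R = [[0, 0, 0], [1, 0, -4], [0, 1, 2]].

Note the characteristic polynomial does not split into linear factors over ℚ, so A has no Jordan form over ℚ; the rational canonical form exists over any field.

R = [[0, 0, 0], [1, 0, -4], [0, 1, 2]]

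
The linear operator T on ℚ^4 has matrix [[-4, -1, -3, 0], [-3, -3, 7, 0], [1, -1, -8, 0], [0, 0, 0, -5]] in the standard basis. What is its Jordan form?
The characteristic polynomial is det(xI - A) = (x + 5)^4, so the eigenvalues are -5 (algebraic multiplicity 4).

For λ = -5: rank(A + 5I) = 2, rank((A + 5I)^2) = 1, rank((A + 5I)^3) = 0. The eigenspace has dimension 4 - 2 = 2, so there are 2 Jordan blocks; the rank sequence gives block sizes [3, 1].

Assembling the blocks gives the Jordan form J above.

J = [[-5, 1, 0, 0], [0, -5, 1, 0], [0, 0, -5, 0], [0, 0, 0, -5]]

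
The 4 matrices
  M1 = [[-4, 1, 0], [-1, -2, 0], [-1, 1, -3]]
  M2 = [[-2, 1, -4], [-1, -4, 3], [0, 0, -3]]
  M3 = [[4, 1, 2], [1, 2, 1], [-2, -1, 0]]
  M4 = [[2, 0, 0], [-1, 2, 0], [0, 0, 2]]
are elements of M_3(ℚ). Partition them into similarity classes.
Characteristic polynomials: χ_{M1} = (x + 3)^3, χ_{M2} = (x + 3)^3, χ_{M3} = (x - 2)^3, χ_{M4} = (x - 2)^3.

{M1}: invariant factors x + 3, (x + 3)^2.

{M2}: invariant factors (x + 3)^3.

{M3}: invariant factors (x - 2)^3.

{M4}: invariant factors x - 2, (x - 2)^2.

Matrices are similar if and only if their invariant-factor lists agree; the partition into similarity classes is {M1}, {M2}, {M3}, {M4}.

4 classes: {M1}, {M2}, {M3}, {M4}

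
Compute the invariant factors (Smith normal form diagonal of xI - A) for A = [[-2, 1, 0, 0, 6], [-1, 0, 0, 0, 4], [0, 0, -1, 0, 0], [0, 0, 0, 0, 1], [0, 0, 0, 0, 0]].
The Jordan structure of A has elementary divisors (x + 1)^2, (x + 1), x^2. Arranging the block sizes at each eigenvalue in decreasing order and taking row products gives the invariant factors.

Invariant factors (smallest first, each dividing the next): x + 1, x^2(x + 1)^2.

Check: the last factor x^2(x + 1)^2 is the minimal polynomial, and the product x^2(x + 1)^3 is the characteristic polynomial.

x + 1, x^2(x + 1)^2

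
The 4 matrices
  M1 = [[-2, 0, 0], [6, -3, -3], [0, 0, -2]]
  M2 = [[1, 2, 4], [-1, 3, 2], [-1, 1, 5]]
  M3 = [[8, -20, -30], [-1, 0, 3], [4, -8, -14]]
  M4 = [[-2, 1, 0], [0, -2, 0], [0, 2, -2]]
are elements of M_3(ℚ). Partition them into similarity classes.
Characteristic polynomials: χ_{M1} = (x + 2)^2(x + 3), χ_{M2} = (x - 3)^3, χ_{M3} = (x + 2)^3, χ_{M4} = (x + 2)^3.

{M1}: invariant factors x + 2, (x + 2)(x + 3).

{M2}: invariant factors (x - 3)^3.

{M3, M4}: invariant factors x + 2, (x + 2)^2.

Matrices are similar if and only if their invariant-factor lists agree; the partition into similarity classes is {M1}, {M2}, {M3, M4}.

3 classes: {M1}, {M2}, {M3, M4}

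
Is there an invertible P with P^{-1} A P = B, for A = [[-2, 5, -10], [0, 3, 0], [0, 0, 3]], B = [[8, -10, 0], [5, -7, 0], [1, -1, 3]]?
No.

Both have characteristic polynomial (x - 3)^2(x + 2), but the minimal polynomial of A is (x - 3)(x + 2) while the minimal polynomial of B is (x - 3)^2(x + 2). The minimal polynomial is a similarity invariant, so A and B are not similar.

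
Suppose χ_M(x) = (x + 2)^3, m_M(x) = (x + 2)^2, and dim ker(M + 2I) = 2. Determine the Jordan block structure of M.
Jordan blocks: (-2, 2), (-2, 1)

λ = -2: algebraic multiplicity 3 (exponent in χ_M), largest block size 2 (exponent in m_M), 2 blocks (geometric multiplicity). These force block sizes [2, 1].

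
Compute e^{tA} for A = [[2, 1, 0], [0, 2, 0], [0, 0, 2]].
e^{tA} = [[e^{2*t}, t*e^{2*t}, 0], [0, e^{2*t}, 0], [0, 0, e^{2*t}]]

A has Jordan form J = [[2, 1, 0], [0, 2, 0], [0, 0, 2]] with A = PJP^{-1}, so e^{tA} = P e^{tJ} P^{-1}.

For a Jordan block J_k(λ), e^{tJ_k(λ)} = e^{λt} · (I + tN + t^2 N^2/2! + ... + t^{k-1} N^{k-1}/(k-1)!) where N is the nilpotent superdiagonal part.

Assembling the blocks and conjugating back gives the entries of e^{tA} as shown above.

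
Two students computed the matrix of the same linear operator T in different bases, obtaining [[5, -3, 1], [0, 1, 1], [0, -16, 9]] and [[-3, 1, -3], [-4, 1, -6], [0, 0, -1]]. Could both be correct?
No.

trace(A) = 15 but trace(B) = -3. The trace is a similarity invariant, so A and B are not similar.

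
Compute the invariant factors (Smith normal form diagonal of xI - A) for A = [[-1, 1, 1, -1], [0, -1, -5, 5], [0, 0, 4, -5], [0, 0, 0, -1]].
x + 1, (x - 4)(x + 1)^2

The Jordan structure of A has elementary divisors (x + 1)^2, (x + 1), (x - 4). Arranging the block sizes at each eigenvalue in decreasing order and taking row products gives the invariant factors.

Invariant factors (smallest first, each dividing the next): x + 1, (x - 4)(x + 1)^2.

Check: the last factor (x - 4)(x + 1)^2 is the minimal polynomial, and the product (x - 4)(x + 1)^3 is the characteristic polynomial.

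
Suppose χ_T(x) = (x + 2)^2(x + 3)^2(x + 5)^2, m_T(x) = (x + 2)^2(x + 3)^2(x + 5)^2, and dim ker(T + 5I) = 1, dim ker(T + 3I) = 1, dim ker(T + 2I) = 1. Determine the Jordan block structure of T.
λ = -5: algebraic multiplicity 2 (exponent in χ_T), largest block size 2 (exponent in m_T), 1 block (geometric multiplicity). This forces block sizes [2].
λ = -3: algebraic multiplicity 2 (exponent in χ_T), largest block size 2 (exponent in m_T), 1 block (geometric multiplicity). This forces block sizes [2].
λ = -2: algebraic multiplicity 2 (exponent in χ_T), largest block size 2 (exponent in m_T), 1 block (geometric multiplicity). This forces block sizes [2].

Jordan blocks: (-5, 2), (-3, 2), (-2, 2)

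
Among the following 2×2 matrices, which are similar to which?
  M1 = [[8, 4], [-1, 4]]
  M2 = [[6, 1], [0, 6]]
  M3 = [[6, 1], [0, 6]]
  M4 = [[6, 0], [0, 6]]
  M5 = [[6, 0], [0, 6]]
2 classes: {M1, M2, M3}, {M4, M5}

Characteristic polynomials: χ_{M1} = (x - 6)^2, χ_{M2} = (x - 6)^2, χ_{M3} = (x - 6)^2, χ_{M4} = (x - 6)^2, χ_{M5} = (x - 6)^2.

{M1, M2, M3}: invariant factors (x - 6)^2.

{M4, M5}: invariant factors x - 6, x - 6.

Matrices are similar if and only if their invariant-factor lists agree; the partition into similarity classes is {M1, M2, M3}, {M4, M5}.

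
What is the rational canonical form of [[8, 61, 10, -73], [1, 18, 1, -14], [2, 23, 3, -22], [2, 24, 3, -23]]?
The invariant factors of A (the non-unit diagonal entries of the Smith normal form of xI - A over ℚ[x]) are (x - 6)(x^3 - x + 5), each dividing the next. The characteristic polynomial is their product, (x - 6)(x^3 - x + 5).

The rational canonical form is the block-diagonal matrix of companion matrices C(f_i):
R = [[0, 0, 0, 30], [1, 0, 0, -11], [0, 1, 0, 1], [0, 0, 1, 6]].

Note the characteristic polynomial does not split into linear factors over ℚ, so A has no Jordan form over ℚ; the rational canonical form exists over any field.

R = [[0, 0, 0, 30], [1, 0, 0, -11], [0, 1, 0, 1], [0, 0, 1, 6]]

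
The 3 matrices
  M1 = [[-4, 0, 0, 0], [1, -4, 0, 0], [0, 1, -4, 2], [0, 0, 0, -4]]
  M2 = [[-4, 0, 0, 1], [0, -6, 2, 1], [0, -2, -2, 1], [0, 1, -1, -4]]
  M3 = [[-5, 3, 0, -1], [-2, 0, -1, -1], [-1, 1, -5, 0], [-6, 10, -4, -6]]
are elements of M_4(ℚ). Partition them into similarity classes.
1 class: {M1, M2, M3}

Characteristic polynomials: χ_{M1} = (x + 4)^4, χ_{M2} = (x + 4)^4, χ_{M3} = (x + 4)^4.

{M1, M2, M3}: invariant factors x + 4, (x + 4)^3.

Matrices are similar if and only if their invariant-factor lists agree; the partition into similarity classes is {M1, M2, M3}.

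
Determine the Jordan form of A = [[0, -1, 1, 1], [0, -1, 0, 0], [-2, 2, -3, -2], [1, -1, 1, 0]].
J = [[-1, 1, 0, 0], [0, -1, 0, 0], [0, 0, -1, 0], [0, 0, 0, -1]]

The characteristic polynomial is det(xI - A) = (x + 1)^4, so the eigenvalues are -1 (algebraic multiplicity 4).

For λ = -1: rank(A + I) = 1, rank((A + I)^2) = 0. The eigenspace has dimension 4 - 1 = 3, so there are 3 Jordan blocks; the rank sequence gives block sizes [2, 1, 1].

Assembling the blocks gives the Jordan form J above.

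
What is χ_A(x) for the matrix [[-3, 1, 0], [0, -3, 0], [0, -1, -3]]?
χ_A(x) = (x + 3)^3

xI - A = [[x + 3, -1, 0], [0, x + 3, 0], [0, 1, x + 3]].

Expanding det(xI - A) along the first row:
det(xI - A) = + (x + 3)·det([[x + 3, 0], [1, x + 3]]) - (-1)·det([[0, 0], [0, x + 3]]) + (0)·det([[0, x + 3], [0, 1]]).

Evaluating gives χ_A(x) = x^3 + 9x^2 + 27x + 27 = (x + 3)^3.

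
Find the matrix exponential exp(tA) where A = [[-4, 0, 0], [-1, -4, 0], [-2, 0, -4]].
A has Jordan form J = [[-4, 1, 0], [0, -4, 0], [0, 0, -4]] with A = PJP^{-1}, so e^{tA} = P e^{tJ} P^{-1}.

For a Jordan block J_k(λ), e^{tJ_k(λ)} = e^{λt} · (I + tN + t^2 N^2/2! + ... + t^{k-1} N^{k-1}/(k-1)!) where N is the nilpotent superdiagonal part.

Assembling the blocks and conjugating back gives the entries of e^{tA} as shown above.

e^{tA} = [[e^{-4*t}, 0, 0], [-t*e^{-4*t}, e^{-4*t}, 0], [-2*t*e^{-4*t}, 0, e^{-4*t}]]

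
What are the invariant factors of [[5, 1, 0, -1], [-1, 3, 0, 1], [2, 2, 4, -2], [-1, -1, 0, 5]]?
The Jordan structure of A has elementary divisors (x - 4), (x - 4), (x - 4), (x - 5). Arranging the block sizes at each eigenvalue in decreasing order and taking row products gives the invariant factors.

Invariant factors (smallest first, each dividing the next): x - 4, x - 4, (x - 5)(x - 4).

Check: the last factor (x - 5)(x - 4) is the minimal polynomial, and the product (x - 5)(x - 4)^3 is the characteristic polynomial.

x - 4, x - 4, (x - 5)(x - 4)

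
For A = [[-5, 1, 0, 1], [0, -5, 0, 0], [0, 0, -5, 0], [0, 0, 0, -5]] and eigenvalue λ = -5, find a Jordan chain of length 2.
We seek v_1 ∈ ker((A + 5I)^2) \ ker(A + 5I), then set v_{i+1} = (A + 5I) v_i.

One such chain is v_1 = [[-1, 0, 2, 1]]^T, v_2 = [[1, 0, 0, 0]]^T. Check: (A + 5I) v_2 = [[0, 0, 0, 0]]^T = 0.

v_1 = [[-1, 0, 2, 1]]^T, v_2 = [[1, 0, 0, 0]]^T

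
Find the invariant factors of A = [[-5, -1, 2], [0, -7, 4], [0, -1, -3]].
The Jordan structure of A has elementary divisors (x + 5)^2, (x + 5). Arranging the block sizes at each eigenvalue in decreasing order and taking row products gives the invariant factors.

Invariant factors (smallest first, each dividing the next): x + 5, (x + 5)^2.

Check: the last factor (x + 5)^2 is the minimal polynomial, and the product (x + 5)^3 is the characteristic polynomial.

x + 5, (x + 5)^2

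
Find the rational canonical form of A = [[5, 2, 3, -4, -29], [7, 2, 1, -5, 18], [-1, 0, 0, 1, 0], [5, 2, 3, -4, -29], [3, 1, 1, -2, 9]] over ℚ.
The invariant factors of A (the non-unit diagonal entries of the Smith normal form of xI - A over ℚ[x]) are x^3(x - 6)^2, each dividing the next. The characteristic polynomial is their product, x^3(x - 6)^2.

The rational canonical form is the block-diagonal matrix of companion matrices C(f_i):
R = [[0, 0, 0, 0, 0], [1, 0, 0, 0, 0], [0, 1, 0, 0, 0], [0, 0, 1, 0, -36], [0, 0, 0, 1, 12]].

R = [[0, 0, 0, 0, 0], [1, 0, 0, 0, 0], [0, 1, 0, 0, 0], [0, 0, 1, 0, -36], [0, 0, 0, 1, 12]]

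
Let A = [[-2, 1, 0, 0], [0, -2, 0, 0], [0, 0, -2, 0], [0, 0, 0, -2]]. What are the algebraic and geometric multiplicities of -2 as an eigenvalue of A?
The characteristic polynomial is (x + 2)^4, so the factor x + 2 appears with exponent 4: the algebraic multiplicity is 4.

rank(A + 2I) = 1, so the eigenspace has dimension 4 - 1 = 3: the geometric multiplicity is 3.

Since 3 < 4, A is not diagonalizable.

algebraic multiplicity 4, geometric multiplicity 3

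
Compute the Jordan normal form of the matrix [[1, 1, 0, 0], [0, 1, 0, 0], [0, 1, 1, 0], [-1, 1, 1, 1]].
J = [[1, 1, 0, 0], [0, 1, 0, 0], [0, 0, 1, 1], [0, 0, 0, 1]]

The characteristic polynomial is det(xI - A) = (x - 1)^4, so the eigenvalues are 1 (algebraic multiplicity 4).

For λ = 1: rank(A - I) = 2, rank((A - I)^2) = 0. The eigenspace has dimension 4 - 2 = 2, so there are 2 Jordan blocks; the rank sequence gives block sizes [2, 2].

Assembling the blocks gives the Jordan form J above.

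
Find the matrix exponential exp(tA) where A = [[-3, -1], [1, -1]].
e^{tA} = [[(1 - t)*e^{-2*t}, -t*e^{-2*t}], [t*e^{-2*t}, (t + 1)*e^{-2*t}]]

A has Jordan form J = [[-2, 1], [0, -2]] with A = PJP^{-1}, so e^{tA} = P e^{tJ} P^{-1}.

For a Jordan block J_k(λ), e^{tJ_k(λ)} = e^{λt} · (I + tN + t^2 N^2/2! + ... + t^{k-1} N^{k-1}/(k-1)!) where N is the nilpotent superdiagonal part.

Assembling the blocks and conjugating back gives the entries of e^{tA} as shown above.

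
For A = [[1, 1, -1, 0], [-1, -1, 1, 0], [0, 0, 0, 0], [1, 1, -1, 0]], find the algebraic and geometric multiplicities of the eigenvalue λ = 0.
The characteristic polynomial is x^4, so the factor x appears with exponent 4: the algebraic multiplicity is 4.

rank(A) = 1, so the eigenspace has dimension 4 - 1 = 3: the geometric multiplicity is 3.

Since 3 < 4, A is not diagonalizable.

algebraic multiplicity 4, geometric multiplicity 3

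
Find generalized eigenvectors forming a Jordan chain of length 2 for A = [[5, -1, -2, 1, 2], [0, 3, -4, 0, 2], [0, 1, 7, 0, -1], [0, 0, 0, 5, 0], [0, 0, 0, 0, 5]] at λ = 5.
We seek v_1 ∈ ker((A - 5I)^2) \ ker(A - 5I), then set v_{i+1} = (A - 5I) v_i.

One such chain is v_1 = [[0, -1, 0, 0, -1]]^T, v_2 = [[-1, 0, 0, 0, 0]]^T. Check: (A - 5I) v_2 = [[0, 0, 0, 0, 0]]^T = 0.

v_1 = [[0, -1, 0, 0, -1]]^T, v_2 = [[-1, 0, 0, 0, 0]]^T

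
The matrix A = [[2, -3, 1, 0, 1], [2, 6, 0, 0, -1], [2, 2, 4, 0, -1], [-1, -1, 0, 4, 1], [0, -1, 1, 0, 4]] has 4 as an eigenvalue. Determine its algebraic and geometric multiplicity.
algebraic multiplicity 5, geometric multiplicity 2

The characteristic polynomial is (x - 4)^5, so the factor x - 4 appears with exponent 5: the algebraic multiplicity is 5.

rank(A - 4I) = 3, so the eigenspace has dimension 5 - 3 = 2: the geometric multiplicity is 2.

Since 2 < 5, A is not diagonalizable.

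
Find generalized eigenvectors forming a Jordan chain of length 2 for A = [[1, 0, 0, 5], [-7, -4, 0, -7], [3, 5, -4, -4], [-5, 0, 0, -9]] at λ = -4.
v_1 = [[2, -3, -2, -1]]^T, v_2 = [[5, -7, -5, -5]]^T

We seek v_1 ∈ ker((A + 4I)^2) \ ker(A + 4I), then set v_{i+1} = (A + 4I) v_i.

One such chain is v_1 = [[2, -3, -2, -1]]^T, v_2 = [[5, -7, -5, -5]]^T. Check: (A + 4I) v_2 = [[0, 0, 0, 0]]^T = 0.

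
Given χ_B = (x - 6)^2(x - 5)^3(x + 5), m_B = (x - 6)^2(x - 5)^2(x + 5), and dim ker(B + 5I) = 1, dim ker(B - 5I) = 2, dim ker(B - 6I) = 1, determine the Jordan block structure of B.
λ = -5: algebraic multiplicity 1 (exponent in χ_B), largest block size 1 (exponent in m_B), 1 block (geometric multiplicity). This forces block sizes [1].
λ = 5: algebraic multiplicity 3 (exponent in χ_B), largest block size 2 (exponent in m_B), 2 blocks (geometric multiplicity). These force block sizes [2, 1].
λ = 6: algebraic multiplicity 2 (exponent in χ_B), largest block size 2 (exponent in m_B), 1 block (geometric multiplicity). This forces block sizes [2].

Jordan blocks: (-5, 1), (5, 2), (5, 1), (6, 2)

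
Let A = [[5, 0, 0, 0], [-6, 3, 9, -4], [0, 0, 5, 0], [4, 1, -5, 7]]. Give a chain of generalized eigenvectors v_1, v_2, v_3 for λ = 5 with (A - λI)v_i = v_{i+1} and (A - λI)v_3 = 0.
We seek v_1 ∈ ker((A - 5I)^3) \ ker((A - 5I)^2), then set v_{i+1} = (A - 5I) v_i.

One such chain is v_1 = [[2, -1, 3, 4]]^T, v_2 = [[0, 1, 0, 0]]^T, v_3 = [[0, -2, 0, 1]]^T. Check: (A - 5I) v_3 = [[0, 0, 0, 0]]^T = 0.

v_1 = [[2, -1, 3, 4]]^T, v_2 = [[0, 1, 0, 0]]^T, v_3 = [[0, -2, 0, 1]]^T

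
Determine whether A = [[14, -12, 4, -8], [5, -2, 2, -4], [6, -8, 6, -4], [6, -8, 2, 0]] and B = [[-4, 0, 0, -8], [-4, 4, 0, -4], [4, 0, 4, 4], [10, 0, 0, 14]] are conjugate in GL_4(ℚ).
Both have characteristic polynomial (x - 6)(x - 4)^3, but the minimal polynomial of A is (x - 6)(x - 4)^2 while the minimal polynomial of B is (x - 6)(x - 4). The minimal polynomial is a similarity invariant, so A and B are not similar.

No.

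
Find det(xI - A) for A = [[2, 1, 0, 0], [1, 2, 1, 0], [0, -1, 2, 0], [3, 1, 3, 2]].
xI - A = [[x - 2, -1, 0, 0], [-1, x - 2, -1, 0], [0, 1, x - 2, 0], [-3, -1, -3, x - 2]].

Expanding det(xI - A) along the first row:
det(xI - A) = + (x - 2)·det([[x - 2, -1, 0], [1, x - 2, 0], [-1, -3, x - 2]]) - (-1)·det([[-1, -1, 0], [0, x - 2, 0], [-3, -3, x - 2]]) + (0)·det([[-1, x - 2, 0], [0, 1, 0], [-3, -1, x - 2]]) - (0)·det([[-1, x - 2, -1], [0, 1, x - 2], [-3, -1, -3]]).

Evaluating gives χ_A(x) = x^4 - 8x^3 + 24x^2 - 32x + 16 = (x - 2)^4.

χ_A(x) = (x - 2)^4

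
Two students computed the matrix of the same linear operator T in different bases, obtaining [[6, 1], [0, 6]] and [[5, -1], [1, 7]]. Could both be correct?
Two matrices over a field are similar if and only if they have the same invariant factors.

Both A and B have characteristic polynomial (x - 6)^2 and minimal polynomial (x - 6)^2. Computing further, both have invariant factors (x - 6)^2. Hence A and B are similar.

Yes.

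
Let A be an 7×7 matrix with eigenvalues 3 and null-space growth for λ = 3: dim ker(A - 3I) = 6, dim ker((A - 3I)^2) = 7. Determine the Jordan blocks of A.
Jordan blocks: (3, 2), (3, 1), (3, 1), (3, 1), (3, 1), (3, 1)

λ = 3: successive nullity increments [6, 1] count blocks of size ≥ k; block sizes are [2, 1, 1, 1, 1, 1].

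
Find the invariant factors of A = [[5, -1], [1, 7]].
(x - 6)^2

The Jordan structure of A has elementary divisors (x - 6)^2. Arranging the block sizes at each eigenvalue in decreasing order and taking row products gives the invariant factors.

Invariant factors (smallest first, each dividing the next): (x - 6)^2.

Check: the last factor (x - 6)^2 is the minimal polynomial, and the product (x - 6)^2 is the characteristic polynomial.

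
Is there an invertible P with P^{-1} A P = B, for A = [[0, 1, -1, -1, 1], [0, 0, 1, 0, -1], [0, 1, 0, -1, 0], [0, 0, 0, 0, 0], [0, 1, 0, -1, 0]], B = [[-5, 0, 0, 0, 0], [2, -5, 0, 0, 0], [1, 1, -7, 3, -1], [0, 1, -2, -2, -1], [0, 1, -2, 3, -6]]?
trace(A) = 0 but trace(B) = -25. The trace is a similarity invariant, so A and B are not similar.

No.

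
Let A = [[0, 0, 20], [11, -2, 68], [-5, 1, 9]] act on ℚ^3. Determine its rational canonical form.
The invariant factors of A (the non-unit diagonal entries of the Smith normal form of xI - A over ℚ[x]) are (x - 5)(x^2 - 2x + 4), each dividing the next. The characteristic polynomial is their product, (x - 5)(x^2 - 2x + 4).

The rational canonical form is the block-diagonal matrix of companion matrices C(f_i):
R = [[0, 0, 20], [1, 0, -14], [0, 1, 7]].

Note the characteristic polynomial does not split into linear factors over ℚ, so A has no Jordan form over ℚ; the rational canonical form exists over any field.

R = [[0, 0, 20], [1, 0, -14], [0, 1, 7]]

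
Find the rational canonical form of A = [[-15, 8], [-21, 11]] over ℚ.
The invariant factors of A (the non-unit diagonal entries of the Smith normal form of xI - A over ℚ[x]) are (x + 1)(x + 3), each dividing the next. The characteristic polynomial is their product, (x + 1)(x + 3).

The rational canonical form is the block-diagonal matrix of companion matrices C(f_i):
R = [[0, -3], [1, -4]].

R = [[0, -3], [1, -4]]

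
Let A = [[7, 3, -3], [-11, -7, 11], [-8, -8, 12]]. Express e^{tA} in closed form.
e^{tA} = [[(3*t + 1)*e^{4*t}, 3*t*e^{4*t}, -3*t*e^{4*t}], [-11*t*e^{4*t}, (1 - 11*t)*e^{4*t}, 11*t*e^{4*t}], [-8*t*e^{4*t}, -8*t*e^{4*t}, (8*t + 1)*e^{4*t}]]

A has Jordan form J = [[4, 1, 0], [0, 4, 0], [0, 0, 4]] with A = PJP^{-1}, so e^{tA} = P e^{tJ} P^{-1}.

For a Jordan block J_k(λ), e^{tJ_k(λ)} = e^{λt} · (I + tN + t^2 N^2/2! + ... + t^{k-1} N^{k-1}/(k-1)!) where N is the nilpotent superdiagonal part.

Assembling the blocks and conjugating back gives the entries of e^{tA} as shown above.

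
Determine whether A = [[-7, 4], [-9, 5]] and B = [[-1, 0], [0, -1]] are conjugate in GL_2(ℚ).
No.

Both have characteristic polynomial (x + 1)^2, but the minimal polynomial of A is (x + 1)^2 while the minimal polynomial of B is x + 1. The minimal polynomial is a similarity invariant, so A and B are not similar.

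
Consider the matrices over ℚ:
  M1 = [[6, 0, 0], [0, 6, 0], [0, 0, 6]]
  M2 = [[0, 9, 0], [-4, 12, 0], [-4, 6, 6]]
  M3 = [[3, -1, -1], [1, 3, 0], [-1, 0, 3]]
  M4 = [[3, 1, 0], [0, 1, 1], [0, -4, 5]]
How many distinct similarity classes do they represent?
3 classes: {M1}, {M2}, {M3, M4}

Characteristic polynomials: χ_{M1} = (x - 6)^3, χ_{M2} = (x - 6)^3, χ_{M3} = (x - 3)^3, χ_{M4} = (x - 3)^3.

{M1}: invariant factors x - 6, x - 6, x - 6.

{M2}: invariant factors x - 6, (x - 6)^2.

{M3, M4}: invariant factors (x - 3)^3.

Matrices are similar if and only if their invariant-factor lists agree; the partition into similarity classes is {M1}, {M2}, {M3, M4}.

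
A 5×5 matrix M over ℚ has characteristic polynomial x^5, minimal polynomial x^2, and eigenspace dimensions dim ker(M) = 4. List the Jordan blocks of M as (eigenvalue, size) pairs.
λ = 0: algebraic multiplicity 5 (exponent in χ_M), largest block size 2 (exponent in m_M), 4 blocks (geometric multiplicity). These force block sizes [2, 1, 1, 1].

Jordan blocks: (0, 2), (0, 1), (0, 1), (0, 1)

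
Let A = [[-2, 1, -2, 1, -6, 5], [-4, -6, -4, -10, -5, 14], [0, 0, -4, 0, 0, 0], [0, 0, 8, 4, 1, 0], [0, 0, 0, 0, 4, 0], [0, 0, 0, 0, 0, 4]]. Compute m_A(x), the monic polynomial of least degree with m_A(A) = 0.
m_A(x) = (x - 4)^2(x + 4)^2

The characteristic polynomial factors as (x - 4)^3(x + 4)^3. The minimal polynomial is ∏(x - λ)^{k_λ} where k_λ is the size of the largest Jordan block at λ.

For λ = -4: rank(A + 4I) = 4, and the largest Jordan block has size 2 (the smallest k with rank((A + 4I)^k) = rank((A + 4I)^(k+1))).
For λ = 4: rank(A - 4I) = 4, and the largest Jordan block has size 2 (the smallest k with rank((A - 4I)^k) = rank((A - 4I)^(k+1))).

So m_A(x) = (x - 4)^2(x + 4)^2.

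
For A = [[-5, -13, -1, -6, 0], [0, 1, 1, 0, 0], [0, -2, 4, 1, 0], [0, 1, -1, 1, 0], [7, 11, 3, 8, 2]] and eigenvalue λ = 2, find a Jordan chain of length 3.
We seek v_1 ∈ ker((A - 2I)^3) \ ker((A - 2I)^2), then set v_{i+1} = (A - 2I) v_i.

One such chain is v_1 = [[-1, 0, 0, 1, -1]]^T, v_2 = [[1, 0, 1, -1, 1]]^T, v_3 = [[-2, 1, 1, 0, 2]]^T. Check: (A - 2I) v_3 = [[0, 0, 0, 0, 0]]^T = 0.

v_1 = [[-1, 0, 0, 1, -1]]^T, v_2 = [[1, 0, 1, -1, 1]]^T, v_3 = [[-2, 1, 1, 0, 2]]^T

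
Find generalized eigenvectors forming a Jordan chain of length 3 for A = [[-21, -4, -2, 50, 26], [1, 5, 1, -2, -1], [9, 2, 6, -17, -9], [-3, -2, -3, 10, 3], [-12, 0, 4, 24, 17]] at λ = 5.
v_1 = [[0, 0, 0, 1, -2]]^T, v_2 = [[-2, 0, 1, -1, 0]]^T, v_3 = [[0, 1, 0, -2, 4]]^T

We seek v_1 ∈ ker((A - 5I)^3) \ ker((A - 5I)^2), then set v_{i+1} = (A - 5I) v_i.

One such chain is v_1 = [[0, 0, 0, 1, -2]]^T, v_2 = [[-2, 0, 1, -1, 0]]^T, v_3 = [[0, 1, 0, -2, 4]]^T. Check: (A - 5I) v_3 = [[0, 0, 0, 0, 0]]^T = 0.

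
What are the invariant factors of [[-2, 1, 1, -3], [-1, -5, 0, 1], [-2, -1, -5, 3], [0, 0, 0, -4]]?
The Jordan structure of A has elementary divisors (x + 4)^3, (x + 4). Arranging the block sizes at each eigenvalue in decreasing order and taking row products gives the invariant factors.

Invariant factors (smallest first, each dividing the next): x + 4, (x + 4)^3.

Check: the last factor (x + 4)^3 is the minimal polynomial, and the product (x + 4)^4 is the characteristic polynomial.

x + 4, (x + 4)^3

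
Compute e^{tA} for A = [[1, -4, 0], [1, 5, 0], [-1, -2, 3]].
e^{tA} = [[(1 - 2*t)*e^{3*t}, -4*t*e^{3*t}, 0], [t*e^{3*t}, (2*t + 1)*e^{3*t}, 0], [-t*e^{3*t}, -2*t*e^{3*t}, e^{3*t}]]

A has Jordan form J = [[3, 1, 0], [0, 3, 0], [0, 0, 3]] with A = PJP^{-1}, so e^{tA} = P e^{tJ} P^{-1}.

For a Jordan block J_k(λ), e^{tJ_k(λ)} = e^{λt} · (I + tN + t^2 N^2/2! + ... + t^{k-1} N^{k-1}/(k-1)!) where N is the nilpotent superdiagonal part.

Assembling the blocks and conjugating back gives the entries of e^{tA} as shown above.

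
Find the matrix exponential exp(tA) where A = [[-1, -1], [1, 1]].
e^{tA} = [[1 - t, -t], [t, t + 1]]

A has Jordan form J = [[0, 1], [0, 0]] with A = PJP^{-1}, so e^{tA} = P e^{tJ} P^{-1}.

For a Jordan block J_k(λ), e^{tJ_k(λ)} = e^{λt} · (I + tN + t^2 N^2/2! + ... + t^{k-1} N^{k-1}/(k-1)!) where N is the nilpotent superdiagonal part.

Assembling the blocks and conjugating back gives the entries of e^{tA} as shown above.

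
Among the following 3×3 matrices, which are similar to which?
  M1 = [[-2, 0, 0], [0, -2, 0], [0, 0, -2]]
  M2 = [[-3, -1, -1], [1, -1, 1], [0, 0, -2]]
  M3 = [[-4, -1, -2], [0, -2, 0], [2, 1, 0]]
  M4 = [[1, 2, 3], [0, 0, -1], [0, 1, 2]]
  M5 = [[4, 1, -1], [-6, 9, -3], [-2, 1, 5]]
Characteristic polynomials: χ_{M1} = (x + 2)^3, χ_{M2} = (x + 2)^3, χ_{M3} = (x + 2)^3, χ_{M4} = (x - 1)^3, χ_{M5} = (x - 6)^3.

{M1}: invariant factors x + 2, x + 2, x + 2.

{M2, M3}: invariant factors x + 2, (x + 2)^2.

{M4}: invariant factors (x - 1)^3.

{M5}: invariant factors x - 6, (x - 6)^2.

Matrices are similar if and only if their invariant-factor lists agree; the partition into similarity classes is {M1}, {M2, M3}, {M4}, {M5}.

4 classes: {M1}, {M2, M3}, {M4}, {M5}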